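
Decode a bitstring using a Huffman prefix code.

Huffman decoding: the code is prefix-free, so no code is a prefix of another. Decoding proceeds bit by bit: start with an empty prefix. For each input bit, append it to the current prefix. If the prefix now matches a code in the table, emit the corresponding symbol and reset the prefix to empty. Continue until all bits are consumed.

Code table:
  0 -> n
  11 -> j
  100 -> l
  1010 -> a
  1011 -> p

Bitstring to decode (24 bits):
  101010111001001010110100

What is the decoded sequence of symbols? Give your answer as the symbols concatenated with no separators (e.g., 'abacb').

Answer: apllajnl

Derivation:
Bit 0: prefix='1' (no match yet)
Bit 1: prefix='10' (no match yet)
Bit 2: prefix='101' (no match yet)
Bit 3: prefix='1010' -> emit 'a', reset
Bit 4: prefix='1' (no match yet)
Bit 5: prefix='10' (no match yet)
Bit 6: prefix='101' (no match yet)
Bit 7: prefix='1011' -> emit 'p', reset
Bit 8: prefix='1' (no match yet)
Bit 9: prefix='10' (no match yet)
Bit 10: prefix='100' -> emit 'l', reset
Bit 11: prefix='1' (no match yet)
Bit 12: prefix='10' (no match yet)
Bit 13: prefix='100' -> emit 'l', reset
Bit 14: prefix='1' (no match yet)
Bit 15: prefix='10' (no match yet)
Bit 16: prefix='101' (no match yet)
Bit 17: prefix='1010' -> emit 'a', reset
Bit 18: prefix='1' (no match yet)
Bit 19: prefix='11' -> emit 'j', reset
Bit 20: prefix='0' -> emit 'n', reset
Bit 21: prefix='1' (no match yet)
Bit 22: prefix='10' (no match yet)
Bit 23: prefix='100' -> emit 'l', reset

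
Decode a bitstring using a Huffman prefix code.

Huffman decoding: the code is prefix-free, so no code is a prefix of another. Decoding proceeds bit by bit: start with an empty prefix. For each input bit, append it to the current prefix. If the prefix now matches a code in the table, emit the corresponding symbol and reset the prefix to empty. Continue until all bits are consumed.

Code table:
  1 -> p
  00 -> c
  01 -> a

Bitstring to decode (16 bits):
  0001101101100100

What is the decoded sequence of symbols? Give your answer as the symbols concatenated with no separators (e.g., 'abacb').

Bit 0: prefix='0' (no match yet)
Bit 1: prefix='00' -> emit 'c', reset
Bit 2: prefix='0' (no match yet)
Bit 3: prefix='01' -> emit 'a', reset
Bit 4: prefix='1' -> emit 'p', reset
Bit 5: prefix='0' (no match yet)
Bit 6: prefix='01' -> emit 'a', reset
Bit 7: prefix='1' -> emit 'p', reset
Bit 8: prefix='0' (no match yet)
Bit 9: prefix='01' -> emit 'a', reset
Bit 10: prefix='1' -> emit 'p', reset
Bit 11: prefix='0' (no match yet)
Bit 12: prefix='00' -> emit 'c', reset
Bit 13: prefix='1' -> emit 'p', reset
Bit 14: prefix='0' (no match yet)
Bit 15: prefix='00' -> emit 'c', reset

Answer: capapapcpc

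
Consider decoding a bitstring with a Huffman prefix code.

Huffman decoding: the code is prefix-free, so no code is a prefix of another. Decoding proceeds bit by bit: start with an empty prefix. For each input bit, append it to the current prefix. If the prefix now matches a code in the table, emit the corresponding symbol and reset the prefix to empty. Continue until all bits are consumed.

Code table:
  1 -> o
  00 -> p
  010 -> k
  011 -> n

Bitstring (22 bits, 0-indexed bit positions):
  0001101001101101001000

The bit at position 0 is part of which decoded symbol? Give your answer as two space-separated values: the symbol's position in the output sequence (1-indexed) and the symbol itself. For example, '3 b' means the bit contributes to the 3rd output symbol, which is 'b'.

Answer: 1 p

Derivation:
Bit 0: prefix='0' (no match yet)
Bit 1: prefix='00' -> emit 'p', reset
Bit 2: prefix='0' (no match yet)
Bit 3: prefix='01' (no match yet)
Bit 4: prefix='011' -> emit 'n', reset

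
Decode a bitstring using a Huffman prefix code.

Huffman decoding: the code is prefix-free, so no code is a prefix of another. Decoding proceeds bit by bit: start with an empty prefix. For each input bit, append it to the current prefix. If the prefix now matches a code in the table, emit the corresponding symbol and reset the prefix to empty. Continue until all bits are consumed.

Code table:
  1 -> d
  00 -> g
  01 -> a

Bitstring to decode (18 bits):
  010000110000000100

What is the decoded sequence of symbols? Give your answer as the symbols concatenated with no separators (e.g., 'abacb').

Bit 0: prefix='0' (no match yet)
Bit 1: prefix='01' -> emit 'a', reset
Bit 2: prefix='0' (no match yet)
Bit 3: prefix='00' -> emit 'g', reset
Bit 4: prefix='0' (no match yet)
Bit 5: prefix='00' -> emit 'g', reset
Bit 6: prefix='1' -> emit 'd', reset
Bit 7: prefix='1' -> emit 'd', reset
Bit 8: prefix='0' (no match yet)
Bit 9: prefix='00' -> emit 'g', reset
Bit 10: prefix='0' (no match yet)
Bit 11: prefix='00' -> emit 'g', reset
Bit 12: prefix='0' (no match yet)
Bit 13: prefix='00' -> emit 'g', reset
Bit 14: prefix='0' (no match yet)
Bit 15: prefix='01' -> emit 'a', reset
Bit 16: prefix='0' (no match yet)
Bit 17: prefix='00' -> emit 'g', reset

Answer: aggddgggag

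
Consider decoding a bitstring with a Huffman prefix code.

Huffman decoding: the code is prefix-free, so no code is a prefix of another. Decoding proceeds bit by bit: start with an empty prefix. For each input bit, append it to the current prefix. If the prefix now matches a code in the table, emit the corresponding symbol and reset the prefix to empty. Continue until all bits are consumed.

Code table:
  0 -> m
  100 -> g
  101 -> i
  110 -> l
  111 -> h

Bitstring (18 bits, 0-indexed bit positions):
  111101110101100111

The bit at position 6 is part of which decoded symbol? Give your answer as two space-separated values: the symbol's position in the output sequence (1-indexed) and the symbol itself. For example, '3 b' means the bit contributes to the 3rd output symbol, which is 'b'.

Answer: 3 l

Derivation:
Bit 0: prefix='1' (no match yet)
Bit 1: prefix='11' (no match yet)
Bit 2: prefix='111' -> emit 'h', reset
Bit 3: prefix='1' (no match yet)
Bit 4: prefix='10' (no match yet)
Bit 5: prefix='101' -> emit 'i', reset
Bit 6: prefix='1' (no match yet)
Bit 7: prefix='11' (no match yet)
Bit 8: prefix='110' -> emit 'l', reset
Bit 9: prefix='1' (no match yet)
Bit 10: prefix='10' (no match yet)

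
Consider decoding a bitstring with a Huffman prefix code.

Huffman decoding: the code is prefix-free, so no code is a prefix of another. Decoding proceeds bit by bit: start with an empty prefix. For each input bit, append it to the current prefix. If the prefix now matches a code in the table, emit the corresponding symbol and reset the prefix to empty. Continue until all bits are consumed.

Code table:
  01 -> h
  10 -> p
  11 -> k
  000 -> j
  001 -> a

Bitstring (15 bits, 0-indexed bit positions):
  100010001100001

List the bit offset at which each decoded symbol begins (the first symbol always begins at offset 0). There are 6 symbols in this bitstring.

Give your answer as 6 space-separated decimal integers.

Bit 0: prefix='1' (no match yet)
Bit 1: prefix='10' -> emit 'p', reset
Bit 2: prefix='0' (no match yet)
Bit 3: prefix='00' (no match yet)
Bit 4: prefix='001' -> emit 'a', reset
Bit 5: prefix='0' (no match yet)
Bit 6: prefix='00' (no match yet)
Bit 7: prefix='000' -> emit 'j', reset
Bit 8: prefix='1' (no match yet)
Bit 9: prefix='11' -> emit 'k', reset
Bit 10: prefix='0' (no match yet)
Bit 11: prefix='00' (no match yet)
Bit 12: prefix='000' -> emit 'j', reset
Bit 13: prefix='0' (no match yet)
Bit 14: prefix='01' -> emit 'h', reset

Answer: 0 2 5 8 10 13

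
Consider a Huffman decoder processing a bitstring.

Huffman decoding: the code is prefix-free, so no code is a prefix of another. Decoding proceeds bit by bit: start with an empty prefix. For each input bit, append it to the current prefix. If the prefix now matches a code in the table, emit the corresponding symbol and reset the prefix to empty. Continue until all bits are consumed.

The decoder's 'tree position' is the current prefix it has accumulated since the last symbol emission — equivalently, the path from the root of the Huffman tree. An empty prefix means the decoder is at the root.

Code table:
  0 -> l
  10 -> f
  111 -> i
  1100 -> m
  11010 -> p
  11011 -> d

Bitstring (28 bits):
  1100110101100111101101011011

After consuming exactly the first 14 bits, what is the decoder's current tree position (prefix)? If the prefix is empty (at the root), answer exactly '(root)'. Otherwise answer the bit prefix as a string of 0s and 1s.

Bit 0: prefix='1' (no match yet)
Bit 1: prefix='11' (no match yet)
Bit 2: prefix='110' (no match yet)
Bit 3: prefix='1100' -> emit 'm', reset
Bit 4: prefix='1' (no match yet)
Bit 5: prefix='11' (no match yet)
Bit 6: prefix='110' (no match yet)
Bit 7: prefix='1101' (no match yet)
Bit 8: prefix='11010' -> emit 'p', reset
Bit 9: prefix='1' (no match yet)
Bit 10: prefix='11' (no match yet)
Bit 11: prefix='110' (no match yet)
Bit 12: prefix='1100' -> emit 'm', reset
Bit 13: prefix='1' (no match yet)

Answer: 1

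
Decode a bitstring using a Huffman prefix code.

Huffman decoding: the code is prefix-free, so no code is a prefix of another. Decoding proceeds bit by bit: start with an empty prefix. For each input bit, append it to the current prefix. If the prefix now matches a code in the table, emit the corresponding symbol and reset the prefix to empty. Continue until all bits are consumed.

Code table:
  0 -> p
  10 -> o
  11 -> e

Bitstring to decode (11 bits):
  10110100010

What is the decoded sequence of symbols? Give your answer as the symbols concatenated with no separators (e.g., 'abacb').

Bit 0: prefix='1' (no match yet)
Bit 1: prefix='10' -> emit 'o', reset
Bit 2: prefix='1' (no match yet)
Bit 3: prefix='11' -> emit 'e', reset
Bit 4: prefix='0' -> emit 'p', reset
Bit 5: prefix='1' (no match yet)
Bit 6: prefix='10' -> emit 'o', reset
Bit 7: prefix='0' -> emit 'p', reset
Bit 8: prefix='0' -> emit 'p', reset
Bit 9: prefix='1' (no match yet)
Bit 10: prefix='10' -> emit 'o', reset

Answer: oepoppo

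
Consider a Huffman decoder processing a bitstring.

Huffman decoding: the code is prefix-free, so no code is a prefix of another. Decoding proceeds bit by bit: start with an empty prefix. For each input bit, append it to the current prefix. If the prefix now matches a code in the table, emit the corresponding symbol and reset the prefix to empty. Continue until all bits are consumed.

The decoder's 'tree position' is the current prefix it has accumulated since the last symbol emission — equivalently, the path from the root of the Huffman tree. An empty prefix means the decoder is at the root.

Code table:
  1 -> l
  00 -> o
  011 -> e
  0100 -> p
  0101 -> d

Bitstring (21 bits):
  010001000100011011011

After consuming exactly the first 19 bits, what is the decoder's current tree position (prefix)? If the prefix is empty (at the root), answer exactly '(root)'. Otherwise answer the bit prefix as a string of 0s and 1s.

Answer: 0

Derivation:
Bit 0: prefix='0' (no match yet)
Bit 1: prefix='01' (no match yet)
Bit 2: prefix='010' (no match yet)
Bit 3: prefix='0100' -> emit 'p', reset
Bit 4: prefix='0' (no match yet)
Bit 5: prefix='01' (no match yet)
Bit 6: prefix='010' (no match yet)
Bit 7: prefix='0100' -> emit 'p', reset
Bit 8: prefix='0' (no match yet)
Bit 9: prefix='01' (no match yet)
Bit 10: prefix='010' (no match yet)
Bit 11: prefix='0100' -> emit 'p', reset
Bit 12: prefix='0' (no match yet)
Bit 13: prefix='01' (no match yet)
Bit 14: prefix='011' -> emit 'e', reset
Bit 15: prefix='0' (no match yet)
Bit 16: prefix='01' (no match yet)
Bit 17: prefix='011' -> emit 'e', reset
Bit 18: prefix='0' (no match yet)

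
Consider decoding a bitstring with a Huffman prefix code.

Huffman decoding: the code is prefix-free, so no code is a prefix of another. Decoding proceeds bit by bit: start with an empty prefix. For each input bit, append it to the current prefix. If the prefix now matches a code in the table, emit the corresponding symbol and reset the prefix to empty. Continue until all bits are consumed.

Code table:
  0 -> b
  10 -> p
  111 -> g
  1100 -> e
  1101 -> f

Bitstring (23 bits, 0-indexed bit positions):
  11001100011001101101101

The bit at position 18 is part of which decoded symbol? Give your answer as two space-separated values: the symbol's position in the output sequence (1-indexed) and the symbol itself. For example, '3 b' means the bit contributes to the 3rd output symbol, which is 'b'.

Answer: 6 p

Derivation:
Bit 0: prefix='1' (no match yet)
Bit 1: prefix='11' (no match yet)
Bit 2: prefix='110' (no match yet)
Bit 3: prefix='1100' -> emit 'e', reset
Bit 4: prefix='1' (no match yet)
Bit 5: prefix='11' (no match yet)
Bit 6: prefix='110' (no match yet)
Bit 7: prefix='1100' -> emit 'e', reset
Bit 8: prefix='0' -> emit 'b', reset
Bit 9: prefix='1' (no match yet)
Bit 10: prefix='11' (no match yet)
Bit 11: prefix='110' (no match yet)
Bit 12: prefix='1100' -> emit 'e', reset
Bit 13: prefix='1' (no match yet)
Bit 14: prefix='11' (no match yet)
Bit 15: prefix='110' (no match yet)
Bit 16: prefix='1101' -> emit 'f', reset
Bit 17: prefix='1' (no match yet)
Bit 18: prefix='10' -> emit 'p', reset
Bit 19: prefix='1' (no match yet)
Bit 20: prefix='11' (no match yet)
Bit 21: prefix='110' (no match yet)
Bit 22: prefix='1101' -> emit 'f', reset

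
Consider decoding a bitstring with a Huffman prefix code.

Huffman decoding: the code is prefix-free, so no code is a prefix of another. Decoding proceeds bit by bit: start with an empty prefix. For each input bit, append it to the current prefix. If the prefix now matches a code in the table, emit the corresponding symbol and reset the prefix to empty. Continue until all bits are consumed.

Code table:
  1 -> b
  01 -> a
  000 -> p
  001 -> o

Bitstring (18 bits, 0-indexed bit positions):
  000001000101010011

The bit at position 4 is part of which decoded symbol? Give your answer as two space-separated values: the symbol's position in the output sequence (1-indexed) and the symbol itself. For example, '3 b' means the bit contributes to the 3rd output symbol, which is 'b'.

Bit 0: prefix='0' (no match yet)
Bit 1: prefix='00' (no match yet)
Bit 2: prefix='000' -> emit 'p', reset
Bit 3: prefix='0' (no match yet)
Bit 4: prefix='00' (no match yet)
Bit 5: prefix='001' -> emit 'o', reset
Bit 6: prefix='0' (no match yet)
Bit 7: prefix='00' (no match yet)
Bit 8: prefix='000' -> emit 'p', reset

Answer: 2 o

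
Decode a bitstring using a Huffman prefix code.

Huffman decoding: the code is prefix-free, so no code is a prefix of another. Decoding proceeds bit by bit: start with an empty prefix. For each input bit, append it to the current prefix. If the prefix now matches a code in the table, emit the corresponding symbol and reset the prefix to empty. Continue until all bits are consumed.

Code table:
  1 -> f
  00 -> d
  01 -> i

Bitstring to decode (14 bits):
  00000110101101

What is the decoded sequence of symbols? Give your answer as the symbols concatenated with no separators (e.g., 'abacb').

Answer: ddifiifi

Derivation:
Bit 0: prefix='0' (no match yet)
Bit 1: prefix='00' -> emit 'd', reset
Bit 2: prefix='0' (no match yet)
Bit 3: prefix='00' -> emit 'd', reset
Bit 4: prefix='0' (no match yet)
Bit 5: prefix='01' -> emit 'i', reset
Bit 6: prefix='1' -> emit 'f', reset
Bit 7: prefix='0' (no match yet)
Bit 8: prefix='01' -> emit 'i', reset
Bit 9: prefix='0' (no match yet)
Bit 10: prefix='01' -> emit 'i', reset
Bit 11: prefix='1' -> emit 'f', reset
Bit 12: prefix='0' (no match yet)
Bit 13: prefix='01' -> emit 'i', reset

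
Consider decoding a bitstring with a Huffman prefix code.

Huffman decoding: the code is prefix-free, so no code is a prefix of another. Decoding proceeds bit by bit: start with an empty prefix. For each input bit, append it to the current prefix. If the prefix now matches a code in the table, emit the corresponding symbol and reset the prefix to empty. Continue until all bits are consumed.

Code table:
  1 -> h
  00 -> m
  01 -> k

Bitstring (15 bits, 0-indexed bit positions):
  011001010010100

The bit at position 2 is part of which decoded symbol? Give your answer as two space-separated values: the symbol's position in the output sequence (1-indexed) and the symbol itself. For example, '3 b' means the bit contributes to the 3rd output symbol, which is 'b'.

Answer: 2 h

Derivation:
Bit 0: prefix='0' (no match yet)
Bit 1: prefix='01' -> emit 'k', reset
Bit 2: prefix='1' -> emit 'h', reset
Bit 3: prefix='0' (no match yet)
Bit 4: prefix='00' -> emit 'm', reset
Bit 5: prefix='1' -> emit 'h', reset
Bit 6: prefix='0' (no match yet)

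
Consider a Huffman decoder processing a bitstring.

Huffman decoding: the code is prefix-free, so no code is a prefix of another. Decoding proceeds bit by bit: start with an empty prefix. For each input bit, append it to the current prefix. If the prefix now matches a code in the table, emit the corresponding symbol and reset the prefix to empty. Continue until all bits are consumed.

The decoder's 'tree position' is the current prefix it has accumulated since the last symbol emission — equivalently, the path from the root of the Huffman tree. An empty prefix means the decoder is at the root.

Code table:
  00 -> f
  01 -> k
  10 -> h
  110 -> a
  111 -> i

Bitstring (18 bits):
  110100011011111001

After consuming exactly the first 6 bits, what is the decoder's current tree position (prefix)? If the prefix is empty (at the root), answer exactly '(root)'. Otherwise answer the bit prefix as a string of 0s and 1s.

Answer: 0

Derivation:
Bit 0: prefix='1' (no match yet)
Bit 1: prefix='11' (no match yet)
Bit 2: prefix='110' -> emit 'a', reset
Bit 3: prefix='1' (no match yet)
Bit 4: prefix='10' -> emit 'h', reset
Bit 5: prefix='0' (no match yet)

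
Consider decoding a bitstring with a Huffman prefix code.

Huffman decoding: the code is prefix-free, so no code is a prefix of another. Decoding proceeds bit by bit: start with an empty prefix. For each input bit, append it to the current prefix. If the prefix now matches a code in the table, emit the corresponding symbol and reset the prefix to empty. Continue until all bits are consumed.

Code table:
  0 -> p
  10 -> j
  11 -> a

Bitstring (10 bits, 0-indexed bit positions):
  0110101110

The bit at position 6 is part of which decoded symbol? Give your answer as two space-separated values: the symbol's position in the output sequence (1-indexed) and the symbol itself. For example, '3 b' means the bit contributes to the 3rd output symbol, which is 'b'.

Answer: 5 a

Derivation:
Bit 0: prefix='0' -> emit 'p', reset
Bit 1: prefix='1' (no match yet)
Bit 2: prefix='11' -> emit 'a', reset
Bit 3: prefix='0' -> emit 'p', reset
Bit 4: prefix='1' (no match yet)
Bit 5: prefix='10' -> emit 'j', reset
Bit 6: prefix='1' (no match yet)
Bit 7: prefix='11' -> emit 'a', reset
Bit 8: prefix='1' (no match yet)
Bit 9: prefix='10' -> emit 'j', reset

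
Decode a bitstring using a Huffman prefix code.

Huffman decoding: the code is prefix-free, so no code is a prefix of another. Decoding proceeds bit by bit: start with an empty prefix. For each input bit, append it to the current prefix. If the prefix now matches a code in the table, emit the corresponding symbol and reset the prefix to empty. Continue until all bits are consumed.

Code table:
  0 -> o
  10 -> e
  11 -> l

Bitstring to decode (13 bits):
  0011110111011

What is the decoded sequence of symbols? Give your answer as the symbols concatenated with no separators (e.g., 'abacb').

Bit 0: prefix='0' -> emit 'o', reset
Bit 1: prefix='0' -> emit 'o', reset
Bit 2: prefix='1' (no match yet)
Bit 3: prefix='11' -> emit 'l', reset
Bit 4: prefix='1' (no match yet)
Bit 5: prefix='11' -> emit 'l', reset
Bit 6: prefix='0' -> emit 'o', reset
Bit 7: prefix='1' (no match yet)
Bit 8: prefix='11' -> emit 'l', reset
Bit 9: prefix='1' (no match yet)
Bit 10: prefix='10' -> emit 'e', reset
Bit 11: prefix='1' (no match yet)
Bit 12: prefix='11' -> emit 'l', reset

Answer: oollolel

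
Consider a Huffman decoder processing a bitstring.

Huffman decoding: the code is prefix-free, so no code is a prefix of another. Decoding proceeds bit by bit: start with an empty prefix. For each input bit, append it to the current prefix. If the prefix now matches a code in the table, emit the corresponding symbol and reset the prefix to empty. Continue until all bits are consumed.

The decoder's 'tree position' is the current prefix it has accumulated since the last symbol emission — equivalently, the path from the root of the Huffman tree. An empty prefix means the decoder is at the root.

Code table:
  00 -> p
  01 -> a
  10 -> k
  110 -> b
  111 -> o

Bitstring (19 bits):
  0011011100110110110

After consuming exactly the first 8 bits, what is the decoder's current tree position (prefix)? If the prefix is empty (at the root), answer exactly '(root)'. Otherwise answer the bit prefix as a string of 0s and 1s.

Bit 0: prefix='0' (no match yet)
Bit 1: prefix='00' -> emit 'p', reset
Bit 2: prefix='1' (no match yet)
Bit 3: prefix='11' (no match yet)
Bit 4: prefix='110' -> emit 'b', reset
Bit 5: prefix='1' (no match yet)
Bit 6: prefix='11' (no match yet)
Bit 7: prefix='111' -> emit 'o', reset

Answer: (root)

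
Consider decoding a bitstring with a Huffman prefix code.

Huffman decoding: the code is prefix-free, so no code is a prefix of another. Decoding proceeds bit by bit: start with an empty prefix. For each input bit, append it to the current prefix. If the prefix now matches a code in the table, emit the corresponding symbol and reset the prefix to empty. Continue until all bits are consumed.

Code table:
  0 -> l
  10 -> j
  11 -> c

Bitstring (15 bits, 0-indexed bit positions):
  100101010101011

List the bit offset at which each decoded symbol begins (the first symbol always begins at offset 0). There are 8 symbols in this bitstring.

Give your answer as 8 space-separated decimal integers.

Answer: 0 2 3 5 7 9 11 13

Derivation:
Bit 0: prefix='1' (no match yet)
Bit 1: prefix='10' -> emit 'j', reset
Bit 2: prefix='0' -> emit 'l', reset
Bit 3: prefix='1' (no match yet)
Bit 4: prefix='10' -> emit 'j', reset
Bit 5: prefix='1' (no match yet)
Bit 6: prefix='10' -> emit 'j', reset
Bit 7: prefix='1' (no match yet)
Bit 8: prefix='10' -> emit 'j', reset
Bit 9: prefix='1' (no match yet)
Bit 10: prefix='10' -> emit 'j', reset
Bit 11: prefix='1' (no match yet)
Bit 12: prefix='10' -> emit 'j', reset
Bit 13: prefix='1' (no match yet)
Bit 14: prefix='11' -> emit 'c', reset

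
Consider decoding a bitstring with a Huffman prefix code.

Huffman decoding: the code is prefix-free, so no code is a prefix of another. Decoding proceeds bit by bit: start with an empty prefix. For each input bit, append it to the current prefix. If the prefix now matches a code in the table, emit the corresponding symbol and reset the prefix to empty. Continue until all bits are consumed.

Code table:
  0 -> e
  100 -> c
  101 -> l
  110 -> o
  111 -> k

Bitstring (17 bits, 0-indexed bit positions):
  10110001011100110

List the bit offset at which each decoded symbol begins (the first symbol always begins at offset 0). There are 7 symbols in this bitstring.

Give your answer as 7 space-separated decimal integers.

Bit 0: prefix='1' (no match yet)
Bit 1: prefix='10' (no match yet)
Bit 2: prefix='101' -> emit 'l', reset
Bit 3: prefix='1' (no match yet)
Bit 4: prefix='10' (no match yet)
Bit 5: prefix='100' -> emit 'c', reset
Bit 6: prefix='0' -> emit 'e', reset
Bit 7: prefix='1' (no match yet)
Bit 8: prefix='10' (no match yet)
Bit 9: prefix='101' -> emit 'l', reset
Bit 10: prefix='1' (no match yet)
Bit 11: prefix='11' (no match yet)
Bit 12: prefix='110' -> emit 'o', reset
Bit 13: prefix='0' -> emit 'e', reset
Bit 14: prefix='1' (no match yet)
Bit 15: prefix='11' (no match yet)
Bit 16: prefix='110' -> emit 'o', reset

Answer: 0 3 6 7 10 13 14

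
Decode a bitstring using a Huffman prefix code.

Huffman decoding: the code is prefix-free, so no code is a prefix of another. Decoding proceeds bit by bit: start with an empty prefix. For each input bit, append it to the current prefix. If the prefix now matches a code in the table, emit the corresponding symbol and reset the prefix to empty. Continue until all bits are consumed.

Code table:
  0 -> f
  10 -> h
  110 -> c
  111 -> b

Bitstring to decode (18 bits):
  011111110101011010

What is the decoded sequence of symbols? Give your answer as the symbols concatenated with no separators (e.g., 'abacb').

Answer: fbbhhhch

Derivation:
Bit 0: prefix='0' -> emit 'f', reset
Bit 1: prefix='1' (no match yet)
Bit 2: prefix='11' (no match yet)
Bit 3: prefix='111' -> emit 'b', reset
Bit 4: prefix='1' (no match yet)
Bit 5: prefix='11' (no match yet)
Bit 6: prefix='111' -> emit 'b', reset
Bit 7: prefix='1' (no match yet)
Bit 8: prefix='10' -> emit 'h', reset
Bit 9: prefix='1' (no match yet)
Bit 10: prefix='10' -> emit 'h', reset
Bit 11: prefix='1' (no match yet)
Bit 12: prefix='10' -> emit 'h', reset
Bit 13: prefix='1' (no match yet)
Bit 14: prefix='11' (no match yet)
Bit 15: prefix='110' -> emit 'c', reset
Bit 16: prefix='1' (no match yet)
Bit 17: prefix='10' -> emit 'h', reset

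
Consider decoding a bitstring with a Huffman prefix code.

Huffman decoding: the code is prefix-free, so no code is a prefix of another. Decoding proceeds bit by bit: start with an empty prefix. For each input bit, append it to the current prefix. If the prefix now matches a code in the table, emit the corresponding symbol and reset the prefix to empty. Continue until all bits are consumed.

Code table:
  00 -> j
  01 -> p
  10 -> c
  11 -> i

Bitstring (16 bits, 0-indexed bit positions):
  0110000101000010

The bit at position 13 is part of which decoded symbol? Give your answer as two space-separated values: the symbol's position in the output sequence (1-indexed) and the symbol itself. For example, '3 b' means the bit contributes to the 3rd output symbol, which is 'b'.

Answer: 7 j

Derivation:
Bit 0: prefix='0' (no match yet)
Bit 1: prefix='01' -> emit 'p', reset
Bit 2: prefix='1' (no match yet)
Bit 3: prefix='10' -> emit 'c', reset
Bit 4: prefix='0' (no match yet)
Bit 5: prefix='00' -> emit 'j', reset
Bit 6: prefix='0' (no match yet)
Bit 7: prefix='01' -> emit 'p', reset
Bit 8: prefix='0' (no match yet)
Bit 9: prefix='01' -> emit 'p', reset
Bit 10: prefix='0' (no match yet)
Bit 11: prefix='00' -> emit 'j', reset
Bit 12: prefix='0' (no match yet)
Bit 13: prefix='00' -> emit 'j', reset
Bit 14: prefix='1' (no match yet)
Bit 15: prefix='10' -> emit 'c', reset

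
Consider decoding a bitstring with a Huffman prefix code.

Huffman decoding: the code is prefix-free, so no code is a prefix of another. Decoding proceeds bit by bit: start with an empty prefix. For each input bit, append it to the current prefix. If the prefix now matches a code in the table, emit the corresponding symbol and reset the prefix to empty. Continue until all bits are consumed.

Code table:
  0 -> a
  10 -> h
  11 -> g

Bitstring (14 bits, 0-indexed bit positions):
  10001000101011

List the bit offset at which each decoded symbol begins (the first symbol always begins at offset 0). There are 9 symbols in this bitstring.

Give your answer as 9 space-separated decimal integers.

Answer: 0 2 3 4 6 7 8 10 12

Derivation:
Bit 0: prefix='1' (no match yet)
Bit 1: prefix='10' -> emit 'h', reset
Bit 2: prefix='0' -> emit 'a', reset
Bit 3: prefix='0' -> emit 'a', reset
Bit 4: prefix='1' (no match yet)
Bit 5: prefix='10' -> emit 'h', reset
Bit 6: prefix='0' -> emit 'a', reset
Bit 7: prefix='0' -> emit 'a', reset
Bit 8: prefix='1' (no match yet)
Bit 9: prefix='10' -> emit 'h', reset
Bit 10: prefix='1' (no match yet)
Bit 11: prefix='10' -> emit 'h', reset
Bit 12: prefix='1' (no match yet)
Bit 13: prefix='11' -> emit 'g', reset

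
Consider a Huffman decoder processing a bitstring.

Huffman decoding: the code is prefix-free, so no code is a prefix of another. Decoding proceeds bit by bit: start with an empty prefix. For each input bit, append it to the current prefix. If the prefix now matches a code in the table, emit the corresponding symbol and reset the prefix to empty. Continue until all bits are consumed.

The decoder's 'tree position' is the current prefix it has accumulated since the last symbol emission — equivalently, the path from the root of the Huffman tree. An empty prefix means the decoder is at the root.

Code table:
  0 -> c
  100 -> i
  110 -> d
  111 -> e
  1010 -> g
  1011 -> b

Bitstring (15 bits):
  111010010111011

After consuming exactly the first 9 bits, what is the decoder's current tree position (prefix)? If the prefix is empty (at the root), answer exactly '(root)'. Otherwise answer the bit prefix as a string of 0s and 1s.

Bit 0: prefix='1' (no match yet)
Bit 1: prefix='11' (no match yet)
Bit 2: prefix='111' -> emit 'e', reset
Bit 3: prefix='0' -> emit 'c', reset
Bit 4: prefix='1' (no match yet)
Bit 5: prefix='10' (no match yet)
Bit 6: prefix='100' -> emit 'i', reset
Bit 7: prefix='1' (no match yet)
Bit 8: prefix='10' (no match yet)

Answer: 10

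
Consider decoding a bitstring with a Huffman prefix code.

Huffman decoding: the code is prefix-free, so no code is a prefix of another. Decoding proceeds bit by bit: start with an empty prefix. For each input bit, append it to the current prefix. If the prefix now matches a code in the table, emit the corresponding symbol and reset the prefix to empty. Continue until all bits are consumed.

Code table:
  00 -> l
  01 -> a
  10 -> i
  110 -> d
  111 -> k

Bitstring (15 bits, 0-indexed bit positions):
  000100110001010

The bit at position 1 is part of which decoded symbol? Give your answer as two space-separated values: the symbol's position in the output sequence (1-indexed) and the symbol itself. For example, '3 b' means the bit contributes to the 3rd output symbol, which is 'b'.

Bit 0: prefix='0' (no match yet)
Bit 1: prefix='00' -> emit 'l', reset
Bit 2: prefix='0' (no match yet)
Bit 3: prefix='01' -> emit 'a', reset
Bit 4: prefix='0' (no match yet)
Bit 5: prefix='00' -> emit 'l', reset

Answer: 1 l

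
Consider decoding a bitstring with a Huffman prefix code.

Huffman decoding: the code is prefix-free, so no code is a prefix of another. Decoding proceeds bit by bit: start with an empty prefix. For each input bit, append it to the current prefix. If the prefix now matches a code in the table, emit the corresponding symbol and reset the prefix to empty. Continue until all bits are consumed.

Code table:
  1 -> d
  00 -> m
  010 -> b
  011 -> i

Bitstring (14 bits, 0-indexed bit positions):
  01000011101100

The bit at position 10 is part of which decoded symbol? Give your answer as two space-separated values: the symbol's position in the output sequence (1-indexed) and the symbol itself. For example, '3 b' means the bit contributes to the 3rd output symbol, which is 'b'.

Answer: 5 i

Derivation:
Bit 0: prefix='0' (no match yet)
Bit 1: prefix='01' (no match yet)
Bit 2: prefix='010' -> emit 'b', reset
Bit 3: prefix='0' (no match yet)
Bit 4: prefix='00' -> emit 'm', reset
Bit 5: prefix='0' (no match yet)
Bit 6: prefix='01' (no match yet)
Bit 7: prefix='011' -> emit 'i', reset
Bit 8: prefix='1' -> emit 'd', reset
Bit 9: prefix='0' (no match yet)
Bit 10: prefix='01' (no match yet)
Bit 11: prefix='011' -> emit 'i', reset
Bit 12: prefix='0' (no match yet)
Bit 13: prefix='00' -> emit 'm', reset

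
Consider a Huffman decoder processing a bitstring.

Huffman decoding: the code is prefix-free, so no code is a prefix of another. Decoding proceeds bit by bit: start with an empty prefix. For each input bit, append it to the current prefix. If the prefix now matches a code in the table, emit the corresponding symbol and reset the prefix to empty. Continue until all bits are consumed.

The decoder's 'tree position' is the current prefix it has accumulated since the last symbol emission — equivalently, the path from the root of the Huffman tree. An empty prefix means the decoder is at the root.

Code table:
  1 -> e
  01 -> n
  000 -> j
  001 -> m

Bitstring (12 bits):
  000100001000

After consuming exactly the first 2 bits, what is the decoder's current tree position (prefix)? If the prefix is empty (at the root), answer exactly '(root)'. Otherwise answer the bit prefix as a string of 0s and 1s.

Bit 0: prefix='0' (no match yet)
Bit 1: prefix='00' (no match yet)

Answer: 00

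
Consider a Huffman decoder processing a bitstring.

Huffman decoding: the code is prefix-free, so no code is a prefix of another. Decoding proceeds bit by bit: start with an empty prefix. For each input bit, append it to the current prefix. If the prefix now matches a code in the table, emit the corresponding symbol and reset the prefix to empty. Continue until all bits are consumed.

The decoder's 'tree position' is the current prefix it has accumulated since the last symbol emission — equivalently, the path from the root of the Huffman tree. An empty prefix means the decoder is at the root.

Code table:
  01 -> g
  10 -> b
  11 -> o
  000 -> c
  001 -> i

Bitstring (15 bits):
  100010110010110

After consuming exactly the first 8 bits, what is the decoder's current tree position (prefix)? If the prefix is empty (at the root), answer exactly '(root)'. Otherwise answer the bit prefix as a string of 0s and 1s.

Bit 0: prefix='1' (no match yet)
Bit 1: prefix='10' -> emit 'b', reset
Bit 2: prefix='0' (no match yet)
Bit 3: prefix='00' (no match yet)
Bit 4: prefix='001' -> emit 'i', reset
Bit 5: prefix='0' (no match yet)
Bit 6: prefix='01' -> emit 'g', reset
Bit 7: prefix='1' (no match yet)

Answer: 1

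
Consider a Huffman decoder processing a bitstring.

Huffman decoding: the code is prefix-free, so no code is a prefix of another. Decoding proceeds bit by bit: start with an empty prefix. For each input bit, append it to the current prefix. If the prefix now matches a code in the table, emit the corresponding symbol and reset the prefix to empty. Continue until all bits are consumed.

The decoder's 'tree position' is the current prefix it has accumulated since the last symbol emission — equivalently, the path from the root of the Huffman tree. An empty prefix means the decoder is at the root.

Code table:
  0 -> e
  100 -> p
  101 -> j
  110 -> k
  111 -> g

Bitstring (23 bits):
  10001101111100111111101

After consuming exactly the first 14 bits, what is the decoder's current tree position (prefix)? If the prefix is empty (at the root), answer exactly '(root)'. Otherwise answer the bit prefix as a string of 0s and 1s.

Answer: (root)

Derivation:
Bit 0: prefix='1' (no match yet)
Bit 1: prefix='10' (no match yet)
Bit 2: prefix='100' -> emit 'p', reset
Bit 3: prefix='0' -> emit 'e', reset
Bit 4: prefix='1' (no match yet)
Bit 5: prefix='11' (no match yet)
Bit 6: prefix='110' -> emit 'k', reset
Bit 7: prefix='1' (no match yet)
Bit 8: prefix='11' (no match yet)
Bit 9: prefix='111' -> emit 'g', reset
Bit 10: prefix='1' (no match yet)
Bit 11: prefix='11' (no match yet)
Bit 12: prefix='110' -> emit 'k', reset
Bit 13: prefix='0' -> emit 'e', reset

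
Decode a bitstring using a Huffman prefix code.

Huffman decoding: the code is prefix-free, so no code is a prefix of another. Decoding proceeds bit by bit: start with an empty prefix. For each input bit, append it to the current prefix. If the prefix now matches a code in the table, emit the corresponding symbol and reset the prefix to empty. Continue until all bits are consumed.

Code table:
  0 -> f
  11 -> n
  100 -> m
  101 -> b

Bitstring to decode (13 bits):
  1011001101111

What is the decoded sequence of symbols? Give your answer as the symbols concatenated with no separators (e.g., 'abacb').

Answer: bmnfnn

Derivation:
Bit 0: prefix='1' (no match yet)
Bit 1: prefix='10' (no match yet)
Bit 2: prefix='101' -> emit 'b', reset
Bit 3: prefix='1' (no match yet)
Bit 4: prefix='10' (no match yet)
Bit 5: prefix='100' -> emit 'm', reset
Bit 6: prefix='1' (no match yet)
Bit 7: prefix='11' -> emit 'n', reset
Bit 8: prefix='0' -> emit 'f', reset
Bit 9: prefix='1' (no match yet)
Bit 10: prefix='11' -> emit 'n', reset
Bit 11: prefix='1' (no match yet)
Bit 12: prefix='11' -> emit 'n', reset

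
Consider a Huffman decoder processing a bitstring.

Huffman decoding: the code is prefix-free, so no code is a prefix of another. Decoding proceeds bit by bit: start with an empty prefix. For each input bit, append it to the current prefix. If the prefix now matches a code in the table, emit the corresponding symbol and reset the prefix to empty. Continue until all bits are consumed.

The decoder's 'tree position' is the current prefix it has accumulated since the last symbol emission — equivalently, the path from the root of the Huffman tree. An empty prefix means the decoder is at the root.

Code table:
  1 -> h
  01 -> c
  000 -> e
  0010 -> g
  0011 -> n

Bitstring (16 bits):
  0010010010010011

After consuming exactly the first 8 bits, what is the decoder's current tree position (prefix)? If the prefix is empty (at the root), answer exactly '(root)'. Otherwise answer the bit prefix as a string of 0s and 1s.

Answer: 00

Derivation:
Bit 0: prefix='0' (no match yet)
Bit 1: prefix='00' (no match yet)
Bit 2: prefix='001' (no match yet)
Bit 3: prefix='0010' -> emit 'g', reset
Bit 4: prefix='0' (no match yet)
Bit 5: prefix='01' -> emit 'c', reset
Bit 6: prefix='0' (no match yet)
Bit 7: prefix='00' (no match yet)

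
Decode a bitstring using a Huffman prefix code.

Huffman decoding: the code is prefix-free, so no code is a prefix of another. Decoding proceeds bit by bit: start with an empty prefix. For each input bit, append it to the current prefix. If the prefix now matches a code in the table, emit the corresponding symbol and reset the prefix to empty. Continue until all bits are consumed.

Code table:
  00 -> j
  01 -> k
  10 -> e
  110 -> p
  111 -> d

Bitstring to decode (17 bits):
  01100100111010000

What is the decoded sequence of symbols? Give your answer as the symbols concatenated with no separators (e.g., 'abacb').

Bit 0: prefix='0' (no match yet)
Bit 1: prefix='01' -> emit 'k', reset
Bit 2: prefix='1' (no match yet)
Bit 3: prefix='10' -> emit 'e', reset
Bit 4: prefix='0' (no match yet)
Bit 5: prefix='01' -> emit 'k', reset
Bit 6: prefix='0' (no match yet)
Bit 7: prefix='00' -> emit 'j', reset
Bit 8: prefix='1' (no match yet)
Bit 9: prefix='11' (no match yet)
Bit 10: prefix='111' -> emit 'd', reset
Bit 11: prefix='0' (no match yet)
Bit 12: prefix='01' -> emit 'k', reset
Bit 13: prefix='0' (no match yet)
Bit 14: prefix='00' -> emit 'j', reset
Bit 15: prefix='0' (no match yet)
Bit 16: prefix='00' -> emit 'j', reset

Answer: kekjdkjj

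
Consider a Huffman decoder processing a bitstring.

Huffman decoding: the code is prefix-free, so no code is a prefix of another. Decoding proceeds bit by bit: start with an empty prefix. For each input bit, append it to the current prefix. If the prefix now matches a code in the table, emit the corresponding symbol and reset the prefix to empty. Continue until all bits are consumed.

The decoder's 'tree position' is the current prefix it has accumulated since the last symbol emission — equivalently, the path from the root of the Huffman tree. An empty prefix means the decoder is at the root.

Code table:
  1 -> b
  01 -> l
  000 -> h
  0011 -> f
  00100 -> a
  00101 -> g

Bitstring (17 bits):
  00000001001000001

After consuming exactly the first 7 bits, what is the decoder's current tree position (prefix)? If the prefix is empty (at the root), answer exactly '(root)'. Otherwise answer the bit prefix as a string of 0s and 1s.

Bit 0: prefix='0' (no match yet)
Bit 1: prefix='00' (no match yet)
Bit 2: prefix='000' -> emit 'h', reset
Bit 3: prefix='0' (no match yet)
Bit 4: prefix='00' (no match yet)
Bit 5: prefix='000' -> emit 'h', reset
Bit 6: prefix='0' (no match yet)

Answer: 0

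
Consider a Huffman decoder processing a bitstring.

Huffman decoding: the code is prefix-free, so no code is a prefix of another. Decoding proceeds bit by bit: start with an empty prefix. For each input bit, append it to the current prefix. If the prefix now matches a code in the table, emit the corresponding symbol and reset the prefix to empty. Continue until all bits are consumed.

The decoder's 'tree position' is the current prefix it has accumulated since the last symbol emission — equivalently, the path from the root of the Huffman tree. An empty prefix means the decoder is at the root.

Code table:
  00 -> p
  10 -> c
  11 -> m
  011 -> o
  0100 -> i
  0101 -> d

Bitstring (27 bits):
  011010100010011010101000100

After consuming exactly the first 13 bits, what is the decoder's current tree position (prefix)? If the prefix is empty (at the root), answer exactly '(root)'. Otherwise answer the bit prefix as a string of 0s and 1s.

Answer: (root)

Derivation:
Bit 0: prefix='0' (no match yet)
Bit 1: prefix='01' (no match yet)
Bit 2: prefix='011' -> emit 'o', reset
Bit 3: prefix='0' (no match yet)
Bit 4: prefix='01' (no match yet)
Bit 5: prefix='010' (no match yet)
Bit 6: prefix='0101' -> emit 'd', reset
Bit 7: prefix='0' (no match yet)
Bit 8: prefix='00' -> emit 'p', reset
Bit 9: prefix='0' (no match yet)
Bit 10: prefix='01' (no match yet)
Bit 11: prefix='010' (no match yet)
Bit 12: prefix='0100' -> emit 'i', reset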